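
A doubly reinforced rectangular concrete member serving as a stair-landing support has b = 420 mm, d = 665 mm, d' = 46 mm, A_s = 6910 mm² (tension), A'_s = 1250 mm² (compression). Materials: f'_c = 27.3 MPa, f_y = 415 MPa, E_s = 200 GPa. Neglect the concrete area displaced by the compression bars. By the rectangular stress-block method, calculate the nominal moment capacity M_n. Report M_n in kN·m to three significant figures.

M_n ≈ 1600 kN·m

Assume both tension and compression steel yield.
Net tension couple steel: A_s − A'_s = 5660 mm².
a = (A_s − A'_s) f_y / (0.85 f'_c b) = 2348900/(0.85 × 27.3 × 420) = 241.01 mm.
c = a/β₁ = 241.01/0.85 = 283.54 mm; ε'_s = 0.003(c − d')/c = 0.0025 ≥ f_y/E_s = 0.0021, so compression steel does yield.
M_n = (A_s − A'_s) f_y (d − a/2) + A'_s f_y (d − d') = [2348900 × (665 − 120.505) + 518750 × (665 − 46)] × 10⁻⁶ = 1278.96 + 321.11 = 1600.07 kN·m.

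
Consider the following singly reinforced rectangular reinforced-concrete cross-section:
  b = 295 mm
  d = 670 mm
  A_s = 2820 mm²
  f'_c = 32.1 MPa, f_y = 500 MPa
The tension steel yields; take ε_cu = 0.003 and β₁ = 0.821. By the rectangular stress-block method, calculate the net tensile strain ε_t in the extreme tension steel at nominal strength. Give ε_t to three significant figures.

a = A_s f_y/(0.85 f'_c b) = 175.18 mm.
β₁ = 0.821, so c = a/β₁ = 175.18/0.821 = 213.37 mm.
From the linear strain diagram with ε_cu = 0.003: ε_t = 0.003 (d − c)/c = 0.003 × (670 − 213.37)/213.37 = 0.00642.
Since ε_t ≥ 0.005, the section is tension-controlled.

ε_t ≈ 0.00642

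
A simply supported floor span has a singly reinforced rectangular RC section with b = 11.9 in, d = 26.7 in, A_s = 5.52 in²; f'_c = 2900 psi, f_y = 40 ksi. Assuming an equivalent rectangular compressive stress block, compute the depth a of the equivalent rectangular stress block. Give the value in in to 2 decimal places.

T = A_s f_y = 5.52 × 40 = 220.8 kips.
a = T/(0.85 f'_c b) = 220.8/(0.85 × 2.9 × 11.9) = 7.53 in.

a ≈ 7.53 in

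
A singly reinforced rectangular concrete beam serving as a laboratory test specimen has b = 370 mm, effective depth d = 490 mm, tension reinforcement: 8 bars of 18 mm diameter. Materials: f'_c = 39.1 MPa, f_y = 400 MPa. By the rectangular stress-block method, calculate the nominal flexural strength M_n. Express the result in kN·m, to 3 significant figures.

M_n ≈ 371 kN·m

A_s = 8 × 254 = 2032 mm².
T = A_s f_y = 2032 × 400 = 812800 N = 812.8 kN.
From C = T: a = T/(0.85 f'_c b) = 812800/(0.85 × 39.1 × 370) = 66.10 mm.
M_n = T(d − a/2) = 812.8 kN × (490 − 33.05) mm = 371.41 kN·m.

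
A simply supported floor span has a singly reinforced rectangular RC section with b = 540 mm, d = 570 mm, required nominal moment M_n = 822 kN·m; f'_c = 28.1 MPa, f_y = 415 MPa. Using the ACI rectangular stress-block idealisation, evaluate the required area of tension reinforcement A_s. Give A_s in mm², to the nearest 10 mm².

A_s ≈ 3910 mm²

With M_n = 0.85 f'_c a b (d − a/2), solve the quadratic for a:
a = d − √(d² − 2M_n/(0.85 f'_c b)) = 570 − √(570² − 2 × 822×10⁶/(0.85 × 28.1 × 540)) = 125.66 mm.
A_s = 0.85 f'_c a b / f_y = 0.85 × 28.1 × 125.66 × 540 / 415 = 3905.4 mm².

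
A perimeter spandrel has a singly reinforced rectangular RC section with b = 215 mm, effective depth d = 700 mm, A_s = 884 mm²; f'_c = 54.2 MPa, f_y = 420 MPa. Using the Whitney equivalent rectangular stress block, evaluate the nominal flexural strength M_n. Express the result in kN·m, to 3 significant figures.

T = A_s f_y = 884 × 420 = 371280 N = 371.28 kN.
From C = T: a = T/(0.85 f'_c b) = 371280/(0.85 × 54.2 × 215) = 37.48 mm.
M_n = T(d − a/2) = 371.28 kN × (700 − 18.74) mm = 252.94 kN·m.

M_n ≈ 253 kN·m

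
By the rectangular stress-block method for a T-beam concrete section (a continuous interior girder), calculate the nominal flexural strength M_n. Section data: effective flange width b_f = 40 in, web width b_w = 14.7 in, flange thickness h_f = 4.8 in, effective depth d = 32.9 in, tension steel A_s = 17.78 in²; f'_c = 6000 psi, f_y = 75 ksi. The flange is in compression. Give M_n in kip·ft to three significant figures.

Tension: T = A_s f_y = 17.78 × 75 = 1333.5 kips.
Try a within the flange: a = T/(0.85 f'_c b_f) = 1333.5/(0.85 × 6 × 40) = 6.537 in.
a = 6.537 > h_f = 4.8 in: the block extends into the web. Split into flange-overhang and web parts.
C_f = 0.85 f'_c (b_f − b_w) h_f = 0.85 × 6 × (40 − 14.7) × 4.8 = 619.3 kips.
Remaining web compression depth: a_w = (T − C_f)/(0.85 f'_c b_w) = (1333.5 − 619.3)/(0.85 × 6 × 14.7) = 9.526 in.
M_n = C_f(d − h_f/2) + (T − C_f)(d − a_w/2) = 619.3 × (32.9 − 2.4) + 714.2 × (32.9 − 4.763) = 18888.7 + 20095.4 = 38984.1 kip·in.
M_n = 38984.1/12 = 3248.68 kip·ft.

M_n ≈ 3250 kip·ft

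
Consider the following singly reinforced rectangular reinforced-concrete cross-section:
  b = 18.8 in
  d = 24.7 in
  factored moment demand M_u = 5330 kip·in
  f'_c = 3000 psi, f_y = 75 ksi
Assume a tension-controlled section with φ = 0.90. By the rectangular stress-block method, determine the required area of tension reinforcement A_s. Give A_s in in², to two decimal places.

M_n = M_u/φ = 5330/0.90 = 5922.22 kip·in.
From M_n = 0.85 f'_c a b (d − a/2):
a = d − √(d² − 2M_n/(0.85 f'_c b)) = 24.7 − √(24.7² − 2 × 5922.22/(0.85 × 3 × 18.8)) = 5.647 in.
A_s = 0.85 f'_c a b / f_y = 0.85 × 3 × 5.647 × 18.8 / 75 = 3.610 in².

A_s ≈ 3.61 in²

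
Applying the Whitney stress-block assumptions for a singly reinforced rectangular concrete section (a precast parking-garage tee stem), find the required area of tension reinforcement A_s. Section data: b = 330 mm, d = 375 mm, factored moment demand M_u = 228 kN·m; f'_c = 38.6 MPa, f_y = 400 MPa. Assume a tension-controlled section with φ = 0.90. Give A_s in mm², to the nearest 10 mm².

A_s ≈ 1860 mm²

M_n = M_u/φ = 228/0.90 = 253.333 kN·m.
With M_n = 0.85 f'_c a b (d − a/2), solve the quadratic for a:
a = d − √(d² − 2M_n/(0.85 f'_c b)) = 375 − √(375² − 2 × 253.333×10⁶/(0.85 × 38.6 × 330)) = 68.68 mm.
A_s = 0.85 f'_c a b / f_y = 0.85 × 38.6 × 68.68 × 330 / 400 = 1859.0 mm².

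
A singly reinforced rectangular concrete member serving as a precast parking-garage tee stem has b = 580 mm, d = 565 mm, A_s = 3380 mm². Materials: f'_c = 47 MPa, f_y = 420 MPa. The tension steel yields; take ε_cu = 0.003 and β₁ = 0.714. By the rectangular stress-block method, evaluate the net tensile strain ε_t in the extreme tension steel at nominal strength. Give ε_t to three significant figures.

a = A_s f_y/(0.85 f'_c b) = 61.27 mm.
β₁ = 0.714, so c = a/β₁ = 61.27/0.714 = 85.81 mm.
From the linear strain diagram with ε_cu = 0.003: ε_t = 0.003 (d − c)/c = 0.003 × (565 − 85.81)/85.81 = 0.0168.
Since ε_t ≥ 0.005, the section is tension-controlled.

ε_t ≈ 0.0168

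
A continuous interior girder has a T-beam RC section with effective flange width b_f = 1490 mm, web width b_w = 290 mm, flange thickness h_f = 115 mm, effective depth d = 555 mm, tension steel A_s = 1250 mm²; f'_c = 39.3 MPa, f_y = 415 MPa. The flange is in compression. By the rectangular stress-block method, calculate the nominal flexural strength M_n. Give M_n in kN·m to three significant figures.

Tension: T = A_s f_y = 1250 × 415 = 518750 N.
Try a within the flange: a = T/(0.85 f'_c b_f) = 518750/(0.85 × 39.3 × 1490) = 10.42 mm.
Since a = 10.42 ≤ h_f = 115 mm, the stress block lies entirely in the flange; analyse as a rectangular beam of width b_f.
M_n = T(d − a/2) = 518750 × (555 − 5.21) = 285.20 × 10⁶ N·mm.
M_n = 285.20 kN·m.

M_n ≈ 285 kN·m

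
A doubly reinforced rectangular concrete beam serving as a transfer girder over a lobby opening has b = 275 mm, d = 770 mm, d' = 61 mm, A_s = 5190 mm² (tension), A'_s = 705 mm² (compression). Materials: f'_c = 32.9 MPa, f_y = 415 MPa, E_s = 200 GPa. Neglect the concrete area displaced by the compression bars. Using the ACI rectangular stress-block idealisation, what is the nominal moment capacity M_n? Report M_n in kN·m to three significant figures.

Assume both tension and compression steel yield.
Net tension couple steel: A_s − A'_s = 4485 mm².
a = (A_s − A'_s) f_y / (0.85 f'_c b) = 1861275/(0.85 × 32.9 × 275) = 242.03 mm.
c = a/β₁ = 242.03/0.815 = 296.97 mm; ε'_s = 0.003(c − d')/c = 0.0024 ≥ f_y/E_s = 0.0021, so compression steel does yield.
M_n = (A_s − A'_s) f_y (d − a/2) + A'_s f_y (d − d') = [1861275 × (770 − 121.015) + 292575 × (770 − 61)] × 10⁻⁶ = 1207.94 + 207.44 = 1415.38 kN·m.

M_n ≈ 1420 kN·m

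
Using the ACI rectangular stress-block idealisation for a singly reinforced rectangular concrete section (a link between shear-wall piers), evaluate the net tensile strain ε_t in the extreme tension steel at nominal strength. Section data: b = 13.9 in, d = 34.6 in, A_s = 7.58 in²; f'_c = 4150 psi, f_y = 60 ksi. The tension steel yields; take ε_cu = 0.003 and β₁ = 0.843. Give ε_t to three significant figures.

a = A_s f_y/(0.85 f'_c b) = 9.276 in.
β₁ = 0.843, so c = a/β₁ = 9.276/0.843 = 11.004 in.
From the linear strain diagram with ε_cu = 0.003: ε_t = 0.003 (d − c)/c = 0.003 × (34.6 − 11.004)/11.004 = 0.00643.
Since ε_t ≥ 0.005, the section is tension-controlled.

ε_t ≈ 0.00643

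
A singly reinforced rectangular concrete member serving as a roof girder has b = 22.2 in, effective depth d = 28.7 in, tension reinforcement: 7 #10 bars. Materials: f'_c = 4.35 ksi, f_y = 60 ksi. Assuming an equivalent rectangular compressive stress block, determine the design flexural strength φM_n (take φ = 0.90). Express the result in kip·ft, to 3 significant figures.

A_s = 7 × 1.27 = 8.89 in².
T = A_s f_y = 8.89 × 60 = 533.4 kips.
a = T/(0.85 f'_c b) = 533.4/(0.85 × 4.35 × 22.2) = 6.498 in.
M_n = T(d − a/2) = 533.4 × (28.7 − 3.249) = 13575.6 kip·in = 13575.6/12 = 1131.30 kip·ft.
φM_n = 0.90 × 1131.30 = 1018.17 kip·ft.

φM_n ≈ 1020 kip·ft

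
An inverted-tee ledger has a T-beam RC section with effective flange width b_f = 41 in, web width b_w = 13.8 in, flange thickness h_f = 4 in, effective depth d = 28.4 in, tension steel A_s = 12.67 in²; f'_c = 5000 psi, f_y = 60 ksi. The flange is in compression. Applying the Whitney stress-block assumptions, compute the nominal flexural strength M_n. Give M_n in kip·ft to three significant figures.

Tension: T = A_s f_y = 12.67 × 60 = 760.2 kips.
Try a within the flange: a = T/(0.85 f'_c b_f) = 760.2/(0.85 × 5 × 41) = 4.363 in.
a = 4.363 > h_f = 4 in: the block extends into the web. Split into flange-overhang and web parts.
C_f = 0.85 f'_c (b_f − b_w) h_f = 0.85 × 5 × (41 − 13.8) × 4 = 462.4 kips.
Remaining web compression depth: a_w = (T − C_f)/(0.85 f'_c b_w) = (760.2 − 462.4)/(0.85 × 5 × 13.8) = 5.078 in.
M_n = C_f(d − h_f/2) + (T − C_f)(d − a_w/2) = 462.4 × (28.4 − 2) + 297.8 × (28.4 − 2.539) = 12207.4 + 7701.4 = 19908.8 kip·in.
M_n = 19908.8/12 = 1659.07 kip·ft.

M_n ≈ 1660 kip·ft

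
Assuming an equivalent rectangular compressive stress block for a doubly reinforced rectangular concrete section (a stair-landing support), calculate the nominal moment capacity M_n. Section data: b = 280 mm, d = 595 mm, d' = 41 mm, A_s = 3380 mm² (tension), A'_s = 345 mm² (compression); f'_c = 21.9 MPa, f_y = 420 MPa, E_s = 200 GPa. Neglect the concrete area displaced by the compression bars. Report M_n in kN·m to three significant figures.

M_n ≈ 683 kN·m

Assume both tension and compression steel yield.
Net tension couple steel: A_s − A'_s = 3035 mm².
a = (A_s − A'_s) f_y / (0.85 f'_c b) = 1274700/(0.85 × 21.9 × 280) = 244.56 mm.
c = a/β₁ = 244.56/0.85 = 287.72 mm; ε'_s = 0.003(c − d')/c = 0.0026 ≥ f_y/E_s = 0.0021, so compression steel does yield.
M_n = (A_s − A'_s) f_y (d − a/2) + A'_s f_y (d − d') = [1274700 × (595 − 122.28) + 144900 × (595 − 41)] × 10⁻⁶ = 602.58 + 80.27 = 682.85 kN·m.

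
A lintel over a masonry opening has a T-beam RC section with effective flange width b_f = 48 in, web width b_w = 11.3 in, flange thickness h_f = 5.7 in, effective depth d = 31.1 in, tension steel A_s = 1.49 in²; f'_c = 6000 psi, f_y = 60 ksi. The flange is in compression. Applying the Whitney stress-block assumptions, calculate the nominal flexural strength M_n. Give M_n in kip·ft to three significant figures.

M_n ≈ 230 kip·ft

Tension: T = A_s f_y = 1.49 × 60 = 89.4 kips.
Try a within the flange: a = T/(0.85 f'_c b_f) = 89.4/(0.85 × 6 × 48) = 0.365 in.
Since a = 0.365 ≤ h_f = 5.7 in, the stress block lies entirely in the flange; analyse as a rectangular beam of width b_f.
M_n = T(d − a/2) = 89.4 × (31.1 − 0.1825) = 2764.0 kip·in.
M_n = 2764.0/12 = 230.33 kip·ft.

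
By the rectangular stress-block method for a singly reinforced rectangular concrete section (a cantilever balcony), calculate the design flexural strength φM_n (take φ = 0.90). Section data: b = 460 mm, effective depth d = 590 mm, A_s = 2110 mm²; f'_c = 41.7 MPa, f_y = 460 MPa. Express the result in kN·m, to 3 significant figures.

T = A_s f_y = 2110 × 460 = 970600 N = 970.6 kN.
From C = T: a = T/(0.85 f'_c b) = 970600/(0.85 × 41.7 × 460) = 59.53 mm.
M_n = T(d − a/2) = 970.6 kN × (590 − 29.765) mm = 543.76 kN·m.
φM_n = 0.90 × 543.76 = 489.38 kN·m.

φM_n ≈ 489 kN·m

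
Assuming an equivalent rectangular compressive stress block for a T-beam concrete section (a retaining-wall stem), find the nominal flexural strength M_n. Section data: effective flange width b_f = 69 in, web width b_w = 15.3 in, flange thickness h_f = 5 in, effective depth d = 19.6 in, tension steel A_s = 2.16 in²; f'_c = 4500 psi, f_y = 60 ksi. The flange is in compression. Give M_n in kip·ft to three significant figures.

Tension: T = A_s f_y = 2.16 × 60 = 129.6 kips.
Try a within the flange: a = T/(0.85 f'_c b_f) = 129.6/(0.85 × 4.5 × 69) = 0.491 in.
Since a = 0.491 ≤ h_f = 5 in, the stress block lies entirely in the flange; analyse as a rectangular beam of width b_f.
M_n = T(d − a/2) = 129.6 × (19.6 − 0.2455) = 2508.3 kip·in.
M_n = 2508.3/12 = 209.03 kip·ft.

M_n ≈ 209 kip·ft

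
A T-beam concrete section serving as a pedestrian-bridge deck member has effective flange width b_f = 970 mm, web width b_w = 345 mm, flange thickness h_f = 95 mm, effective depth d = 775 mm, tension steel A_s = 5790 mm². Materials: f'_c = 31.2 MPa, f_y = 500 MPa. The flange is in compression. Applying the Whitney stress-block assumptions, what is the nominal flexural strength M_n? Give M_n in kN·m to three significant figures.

Tension: T = A_s f_y = 5790 × 500 = 2895000 N.
Try a within the flange: a = T/(0.85 f'_c b_f) = 2895000/(0.85 × 31.2 × 970) = 112.54 mm.
a = 112.54 > h_f = 95 mm: the block extends into the web. Split into flange-overhang and web parts.
C_f = 0.85 f'_c (b_f − b_w) h_f = 0.85 × 31.2 × (970 − 345) × 95 = 1574625 N.
Remaining web compression depth: a_w = (T − C_f)/(0.85 f'_c b_w) = (2895000 − 1574625)/(0.85 × 31.2 × 345) = 144.31 mm.
M_n = C_f(d − h_f/2) + (T − C_f)(d − a_w/2) = 1574625 × (775 − 47.5) + 1320375 × (775 − 72.155) = 1145.54 + 928.02 = 2073.56 × 10⁶ N·mm.
M_n = 2073.56 kN·m.

M_n ≈ 2070 kN·m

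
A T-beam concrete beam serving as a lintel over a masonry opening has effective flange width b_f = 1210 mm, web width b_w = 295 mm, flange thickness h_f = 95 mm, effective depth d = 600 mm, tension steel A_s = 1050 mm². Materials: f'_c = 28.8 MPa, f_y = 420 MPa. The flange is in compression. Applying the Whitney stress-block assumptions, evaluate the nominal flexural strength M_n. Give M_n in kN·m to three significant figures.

M_n ≈ 261 kN·m

Tension: T = A_s f_y = 1050 × 420 = 441000 N.
Try a within the flange: a = T/(0.85 f'_c b_f) = 441000/(0.85 × 28.8 × 1210) = 14.89 mm.
Since a = 14.89 ≤ h_f = 95 mm, the stress block lies entirely in the flange; analyse as a rectangular beam of width b_f.
M_n = T(d − a/2) = 441000 × (600 − 7.445) = 261.32 × 10⁶ N·mm.
M_n = 261.32 kN·m.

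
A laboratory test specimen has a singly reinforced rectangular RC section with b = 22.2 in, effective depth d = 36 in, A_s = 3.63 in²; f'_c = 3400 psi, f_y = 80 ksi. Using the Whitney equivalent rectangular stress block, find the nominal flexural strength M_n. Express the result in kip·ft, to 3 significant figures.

T = A_s f_y = 3.63 × 80 = 290.4 kips.
a = T/(0.85 f'_c b) = 290.4/(0.85 × 3.4 × 22.2) = 4.526 in.
M_n = T(d − a/2) = 290.4 × (36 − 2.263) = 9797.2 kip·in = 9797.2/12 = 816.43 kip·ft.

M_n ≈ 816 kip·ft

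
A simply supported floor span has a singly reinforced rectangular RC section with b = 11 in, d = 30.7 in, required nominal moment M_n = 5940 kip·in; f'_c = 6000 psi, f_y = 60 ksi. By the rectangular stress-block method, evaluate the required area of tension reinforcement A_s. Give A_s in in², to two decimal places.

A_s ≈ 3.43 in²

From M_n = 0.85 f'_c a b (d − a/2):
a = d − √(d² − 2M_n/(0.85 f'_c b)) = 30.7 − √(30.7² − 2 × 5940/(0.85 × 6 × 11)) = 3.668 in.
A_s = 0.85 f'_c a b / f_y = 0.85 × 6 × 3.668 × 11 / 60 = 3.430 in².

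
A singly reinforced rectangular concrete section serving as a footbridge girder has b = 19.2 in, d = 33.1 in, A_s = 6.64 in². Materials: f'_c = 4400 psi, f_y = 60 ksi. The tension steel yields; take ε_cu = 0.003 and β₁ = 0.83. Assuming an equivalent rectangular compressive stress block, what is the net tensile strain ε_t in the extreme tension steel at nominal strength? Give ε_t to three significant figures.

a = A_s f_y/(0.85 f'_c b) = 5.548 in.
β₁ = 0.83, so c = a/β₁ = 5.548/0.83 = 6.684 in.
From the linear strain diagram with ε_cu = 0.003: ε_t = 0.003 (d − c)/c = 0.003 × (33.1 − 6.684)/6.684 = 0.0119.
Since ε_t ≥ 0.005, the section is tension-controlled.

ε_t ≈ 0.0119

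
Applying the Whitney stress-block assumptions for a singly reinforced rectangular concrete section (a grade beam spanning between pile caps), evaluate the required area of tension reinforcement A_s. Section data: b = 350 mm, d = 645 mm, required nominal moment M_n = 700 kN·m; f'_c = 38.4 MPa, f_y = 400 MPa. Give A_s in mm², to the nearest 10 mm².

A_s ≈ 2950 mm²

With M_n = 0.85 f'_c a b (d − a/2), solve the quadratic for a:
a = d − √(d² − 2M_n/(0.85 f'_c b)) = 645 − √(645² − 2 × 700×10⁶/(0.85 × 38.4 × 350)) = 103.27 mm.
A_s = 0.85 f'_c a b / f_y = 0.85 × 38.4 × 103.27 × 350 / 400 = 2949.4 mm².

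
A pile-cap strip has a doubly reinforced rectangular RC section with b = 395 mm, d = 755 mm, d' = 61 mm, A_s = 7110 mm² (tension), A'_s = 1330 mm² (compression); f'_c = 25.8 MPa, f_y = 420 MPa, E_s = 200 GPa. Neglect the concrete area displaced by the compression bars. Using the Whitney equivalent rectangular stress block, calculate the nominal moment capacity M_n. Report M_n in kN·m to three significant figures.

Assume both tension and compression steel yield.
Net tension couple steel: A_s − A'_s = 5780 mm².
a = (A_s − A'_s) f_y / (0.85 f'_c b) = 2427600/(0.85 × 25.8 × 395) = 280.25 mm.
c = a/β₁ = 280.25/0.85 = 329.71 mm; ε'_s = 0.003(c − d')/c = 0.0024 ≥ f_y/E_s = 0.0021, so compression steel does yield.
M_n = (A_s − A'_s) f_y (d − a/2) + A'_s f_y (d − d') = [2427600 × (755 − 140.125) + 558600 × (755 − 61)] × 10⁻⁶ = 1492.67 + 387.67 = 1880.34 kN·m.

M_n ≈ 1880 kN·m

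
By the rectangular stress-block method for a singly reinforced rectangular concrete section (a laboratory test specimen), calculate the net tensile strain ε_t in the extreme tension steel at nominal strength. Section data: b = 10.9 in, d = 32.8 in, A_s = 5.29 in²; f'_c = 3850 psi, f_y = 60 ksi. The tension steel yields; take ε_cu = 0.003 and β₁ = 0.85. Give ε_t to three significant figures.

ε_t ≈ 0.00640

a = A_s f_y/(0.85 f'_c b) = 8.898 in.
β₁ = 0.85, so c = a/β₁ = 8.898/0.85 = 10.468 in.
From the linear strain diagram with ε_cu = 0.003: ε_t = 0.003 (d − c)/c = 0.003 × (32.8 − 10.468)/10.468 = 0.00640.
Since ε_t ≥ 0.005, the section is tension-controlled.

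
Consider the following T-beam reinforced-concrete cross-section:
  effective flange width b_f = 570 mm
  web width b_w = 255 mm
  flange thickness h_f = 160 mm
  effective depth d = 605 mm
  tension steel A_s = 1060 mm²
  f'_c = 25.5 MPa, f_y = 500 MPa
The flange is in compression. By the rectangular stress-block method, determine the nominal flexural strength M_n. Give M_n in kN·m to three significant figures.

Tension: T = A_s f_y = 1060 × 500 = 530000 N.
Try a within the flange: a = T/(0.85 f'_c b_f) = 530000/(0.85 × 25.5 × 570) = 42.90 mm.
Since a = 42.90 ≤ h_f = 160 mm, the stress block lies entirely in the flange; analyse as a rectangular beam of width b_f.
M_n = T(d − a/2) = 530000 × (605 − 21.45) = 309.28 × 10⁶ N·mm.
M_n = 309.28 kN·m.

M_n ≈ 309 kN·m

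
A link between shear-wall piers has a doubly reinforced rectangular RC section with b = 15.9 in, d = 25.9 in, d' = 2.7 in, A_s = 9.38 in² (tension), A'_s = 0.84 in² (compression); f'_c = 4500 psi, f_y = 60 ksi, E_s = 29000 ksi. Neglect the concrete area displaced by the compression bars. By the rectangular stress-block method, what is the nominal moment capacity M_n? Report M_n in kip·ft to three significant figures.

Assume both steels yield.
a = (A_s − A'_s) f_y/(0.85 f'_c b) = (9.38 − 0.84) × 60/(0.85 × 4.5 × 15.9) = 8.425 in.
c = a/β₁ = 8.425/0.825 = 10.212 in; ε'_s = 0.003(c − d')/c = 0.0022 ≥ ε_y = 0.0021, so the compression steel yields.
M_n = (A_s − A'_s) f_y (d − a/2) + A'_s f_y (d − d') = 512.4 × (25.9 − 4.2125) + 50.4 × (25.9 − 2.7) = 11112.7 + 1169.3 = 12282.0 kip·in = 12282.0/12 = 1023.50 kip·ft.

M_n ≈ 1020 kip·ft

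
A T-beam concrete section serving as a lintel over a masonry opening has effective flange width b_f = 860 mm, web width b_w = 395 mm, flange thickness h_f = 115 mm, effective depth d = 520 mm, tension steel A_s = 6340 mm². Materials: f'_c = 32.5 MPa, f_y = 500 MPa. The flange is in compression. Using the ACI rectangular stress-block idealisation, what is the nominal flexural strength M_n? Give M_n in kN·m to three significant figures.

M_n ≈ 1430 kN·m

Tension: T = A_s f_y = 6340 × 500 = 3170000 N.
Try a within the flange: a = T/(0.85 f'_c b_f) = 3170000/(0.85 × 32.5 × 860) = 133.43 mm.
a = 133.43 > h_f = 115 mm: the block extends into the web. Split into flange-overhang and web parts.
C_f = 0.85 f'_c (b_f − b_w) h_f = 0.85 × 32.5 × (860 − 395) × 115 = 1477247 N.
Remaining web compression depth: a_w = (T − C_f)/(0.85 f'_c b_w) = (3170000 − 1477247)/(0.85 × 32.5 × 395) = 155.13 mm.
M_n = C_f(d − h_f/2) + (T − C_f)(d − a_w/2) = 1477247 × (520 − 57.5) + 1692753 × (520 − 77.565) = 683.23 + 748.93 = 1432.16 × 10⁶ N·mm.
M_n = 1432.16 kN·m.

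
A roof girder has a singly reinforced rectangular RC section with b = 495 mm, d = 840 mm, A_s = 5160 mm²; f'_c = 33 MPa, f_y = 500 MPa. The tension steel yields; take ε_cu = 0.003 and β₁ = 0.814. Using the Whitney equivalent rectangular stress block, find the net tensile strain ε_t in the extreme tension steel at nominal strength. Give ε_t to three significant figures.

a = A_s f_y/(0.85 f'_c b) = 185.82 mm.
β₁ = 0.814, so c = a/β₁ = 185.82/0.814 = 228.28 mm.
From the linear strain diagram with ε_cu = 0.003: ε_t = 0.003 (d − c)/c = 0.003 × (840 − 228.28)/228.28 = 0.00804.
Since ε_t ≥ 0.005, the section is tension-controlled.

ε_t ≈ 0.00804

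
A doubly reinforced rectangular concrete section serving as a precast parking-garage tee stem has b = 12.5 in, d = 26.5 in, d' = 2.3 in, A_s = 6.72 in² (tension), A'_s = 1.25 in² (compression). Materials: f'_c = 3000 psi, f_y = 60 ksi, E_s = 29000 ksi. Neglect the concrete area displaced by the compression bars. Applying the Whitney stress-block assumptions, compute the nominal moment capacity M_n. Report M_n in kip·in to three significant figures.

M_n ≈ 8820 kip·in

Assume both steels yield.
a = (A_s − A'_s) f_y/(0.85 f'_c b) = (6.72 − 1.25) × 60/(0.85 × 3 × 12.5) = 10.296 in.
c = a/β₁ = 10.296/0.85 = 12.113 in; ε'_s = 0.003(c − d')/c = 0.0024 ≥ ε_y = 0.0021, so the compression steel yields.
M_n = (A_s − A'_s) f_y (d − a/2) + A'_s f_y (d − d') = 328.2 × (26.5 − 5.148) + 75 × (26.5 − 2.3) = 7007.7 + 1815.0 = 8822.7 kip·in.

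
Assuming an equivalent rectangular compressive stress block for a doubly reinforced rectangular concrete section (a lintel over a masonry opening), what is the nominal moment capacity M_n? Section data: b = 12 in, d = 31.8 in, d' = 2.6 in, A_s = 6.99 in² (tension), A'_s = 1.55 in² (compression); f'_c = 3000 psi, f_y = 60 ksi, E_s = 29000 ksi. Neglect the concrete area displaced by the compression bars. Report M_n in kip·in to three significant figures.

M_n ≈ 11400 kip·in

Assume both steels yield.
a = (A_s − A'_s) f_y/(0.85 f'_c b) = (6.99 − 1.55) × 60/(0.85 × 3 × 12) = 10.667 in.
c = a/β₁ = 10.667/0.85 = 12.549 in; ε'_s = 0.003(c − d')/c = 0.0024 ≥ ε_y = 0.0021, so the compression steel yields.
M_n = (A_s − A'_s) f_y (d − a/2) + A'_s f_y (d − d') = 326.4 × (31.8 − 5.3335) + 93 × (31.8 − 2.6) = 8638.7 + 2715.6 = 11354.3 kip·in.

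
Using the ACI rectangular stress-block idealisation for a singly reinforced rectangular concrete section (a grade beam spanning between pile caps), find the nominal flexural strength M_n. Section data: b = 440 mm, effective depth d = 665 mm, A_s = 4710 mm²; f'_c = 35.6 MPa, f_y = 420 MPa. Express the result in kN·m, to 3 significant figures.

M_n ≈ 1170 kN·m

T = A_s f_y = 4710 × 420 = 1978200 N = 1978.2 kN.
From C = T: a = T/(0.85 f'_c b) = 1978200/(0.85 × 35.6 × 440) = 148.58 mm.
M_n = T(d − a/2) = 1978.2 kN × (665 − 74.29) mm = 1168.54 kN·m.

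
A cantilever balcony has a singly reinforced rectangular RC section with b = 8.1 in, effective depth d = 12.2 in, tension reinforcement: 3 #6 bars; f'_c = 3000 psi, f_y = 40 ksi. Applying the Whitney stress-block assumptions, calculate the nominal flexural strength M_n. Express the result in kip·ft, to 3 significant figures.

A_s = 3 × 0.44 = 1.32 in².
T = A_s f_y = 1.32 × 40 = 52.8 kips.
a = T/(0.85 f'_c b) = 52.8/(0.85 × 3 × 8.1) = 2.556 in.
M_n = T(d − a/2) = 52.8 × (12.2 − 1.278) = 576.7 kip·in = 576.7/12 = 48.06 kip·ft.

M_n ≈ 48.1 kip·ft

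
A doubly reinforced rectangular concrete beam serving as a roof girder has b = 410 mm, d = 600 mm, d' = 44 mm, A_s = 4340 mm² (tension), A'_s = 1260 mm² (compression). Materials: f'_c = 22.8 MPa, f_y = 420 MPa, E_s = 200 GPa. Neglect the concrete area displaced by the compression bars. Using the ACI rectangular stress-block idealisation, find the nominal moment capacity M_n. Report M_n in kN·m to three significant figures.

Assume both tension and compression steel yield.
Net tension couple steel: A_s − A'_s = 3080 mm².
a = (A_s − A'_s) f_y / (0.85 f'_c b) = 1293600/(0.85 × 22.8 × 410) = 162.80 mm.
c = a/β₁ = 162.80/0.85 = 191.53 mm; ε'_s = 0.003(c − d')/c = 0.0023 ≥ f_y/E_s = 0.0021, so compression steel does yield.
M_n = (A_s − A'_s) f_y (d − a/2) + A'_s f_y (d − d') = [1293600 × (600 − 81.4) + 529200 × (600 − 44)] × 10⁻⁶ = 670.86 + 294.24 = 965.10 kN·m.

M_n ≈ 965 kN·m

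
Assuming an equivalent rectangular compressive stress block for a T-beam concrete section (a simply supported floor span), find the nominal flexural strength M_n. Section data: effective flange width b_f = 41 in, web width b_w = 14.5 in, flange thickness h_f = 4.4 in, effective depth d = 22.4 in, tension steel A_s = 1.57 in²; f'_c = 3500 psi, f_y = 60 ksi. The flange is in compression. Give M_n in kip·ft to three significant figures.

M_n ≈ 173 kip·ft

Tension: T = A_s f_y = 1.57 × 60 = 94.2 kips.
Try a within the flange: a = T/(0.85 f'_c b_f) = 94.2/(0.85 × 3.5 × 41) = 0.772 in.
Since a = 0.772 ≤ h_f = 4.4 in, the stress block lies entirely in the flange; analyse as a rectangular beam of width b_f.
M_n = T(d − a/2) = 94.2 × (22.4 − 0.386) = 2073.7 kip·in.
M_n = 2073.7/12 = 172.81 kip·ft.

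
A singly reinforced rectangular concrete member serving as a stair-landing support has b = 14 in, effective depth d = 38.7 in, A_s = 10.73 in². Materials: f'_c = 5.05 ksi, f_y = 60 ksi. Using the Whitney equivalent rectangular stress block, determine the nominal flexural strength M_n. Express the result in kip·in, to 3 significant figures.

M_n ≈ 21500 kip·in

T = A_s f_y = 10.73 × 60 = 643.8 kips.
a = T/(0.85 f'_c b) = 643.8/(0.85 × 5.05 × 14) = 10.713 in.
M_n = T(d − a/2) = 643.8 × (38.7 − 5.3565) = 21466.5 kip·in.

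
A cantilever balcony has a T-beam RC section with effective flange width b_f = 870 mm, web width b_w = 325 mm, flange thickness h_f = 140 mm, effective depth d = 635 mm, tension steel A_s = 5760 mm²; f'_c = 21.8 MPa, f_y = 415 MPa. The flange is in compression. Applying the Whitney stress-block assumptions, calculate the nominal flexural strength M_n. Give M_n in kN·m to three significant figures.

Tension: T = A_s f_y = 5760 × 415 = 2390400 N.
Try a within the flange: a = T/(0.85 f'_c b_f) = 2390400/(0.85 × 21.8 × 870) = 148.28 mm.
a = 148.28 > h_f = 140 mm: the block extends into the web. Split into flange-overhang and web parts.
C_f = 0.85 f'_c (b_f − b_w) h_f = 0.85 × 21.8 × (870 − 325) × 140 = 1413839 N.
Remaining web compression depth: a_w = (T − C_f)/(0.85 f'_c b_w) = (2390400 − 1413839)/(0.85 × 21.8 × 325) = 162.16 mm.
M_n = C_f(d − h_f/2) + (T − C_f)(d − a_w/2) = 1413839 × (635 − 70) + 976561 × (635 − 81.08) = 798.82 + 540.94 = 1339.76 × 10⁶ N·mm.
M_n = 1339.76 kN·m.

M_n ≈ 1340 kN·m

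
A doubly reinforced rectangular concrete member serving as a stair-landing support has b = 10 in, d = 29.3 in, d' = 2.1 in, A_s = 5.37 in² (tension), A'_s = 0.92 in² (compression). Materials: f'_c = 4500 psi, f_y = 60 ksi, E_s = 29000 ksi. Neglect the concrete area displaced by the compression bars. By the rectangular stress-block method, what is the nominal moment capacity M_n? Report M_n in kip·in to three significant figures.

M_n ≈ 8390 kip·in

Assume both steels yield.
a = (A_s − A'_s) f_y/(0.85 f'_c b) = (5.37 − 0.92) × 60/(0.85 × 4.5 × 10) = 6.980 in.
c = a/β₁ = 6.980/0.825 = 8.461 in; ε'_s = 0.003(c − d')/c = 0.0023 ≥ ε_y = 0.0021, so the compression steel yields.
M_n = (A_s − A'_s) f_y (d − a/2) + A'_s f_y (d − d') = 267 × (29.3 − 3.49) + 55.2 × (29.3 − 2.1) = 6891.3 + 1501.4 = 8392.7 kip·in.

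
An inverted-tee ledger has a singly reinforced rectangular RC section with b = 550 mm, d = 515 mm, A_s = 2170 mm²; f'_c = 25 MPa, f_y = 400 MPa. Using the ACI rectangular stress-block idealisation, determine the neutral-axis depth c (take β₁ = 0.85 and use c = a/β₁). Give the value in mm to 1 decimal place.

T = A_s f_y = 2170 × 400 = 868000 N = 868 kN.
Setting C = 0.85 f'_c a b equal to T: a = 868000/(0.85 × 25 × 550) = 74.267 mm.
With β₁ = 0.85, c = a/β₁ = 74.267/0.85 = 87.4 mm.

c ≈ 87.4 mm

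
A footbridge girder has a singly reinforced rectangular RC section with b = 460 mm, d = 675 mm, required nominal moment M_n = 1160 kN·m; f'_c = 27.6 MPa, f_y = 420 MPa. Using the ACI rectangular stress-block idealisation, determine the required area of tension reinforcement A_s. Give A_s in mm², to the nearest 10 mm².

With M_n = 0.85 f'_c a b (d − a/2), solve the quadratic for a:
a = d − √(d² − 2M_n/(0.85 f'_c b)) = 675 − √(675² − 2 × 1160×10⁶/(0.85 × 27.6 × 460)) = 184.45 mm.
A_s = 0.85 f'_c a b / f_y = 0.85 × 27.6 × 184.45 × 460 / 420 = 4739.3 mm².

A_s ≈ 4740 mm²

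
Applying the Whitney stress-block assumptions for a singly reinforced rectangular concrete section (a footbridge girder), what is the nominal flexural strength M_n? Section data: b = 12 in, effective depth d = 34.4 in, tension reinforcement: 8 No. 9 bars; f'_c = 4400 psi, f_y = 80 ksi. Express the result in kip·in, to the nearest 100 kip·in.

A_s = 8 × 1 = 8 in².
T = A_s f_y = 8 × 80 = 640 kips.
a = T/(0.85 f'_c b) = 640/(0.85 × 4.4 × 12) = 14.260 in.
M_n = T(d − a/2) = 640 × (34.4 − 7.13) = 17452.8 kip·in.

M_n ≈ 17500 kip·in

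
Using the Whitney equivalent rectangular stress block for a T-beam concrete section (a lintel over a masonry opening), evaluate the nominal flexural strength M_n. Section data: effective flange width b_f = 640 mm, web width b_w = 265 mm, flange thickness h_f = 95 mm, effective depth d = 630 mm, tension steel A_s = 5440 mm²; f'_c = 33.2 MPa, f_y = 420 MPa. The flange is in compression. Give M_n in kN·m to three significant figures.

Tension: T = A_s f_y = 5440 × 420 = 2284800 N.
Try a within the flange: a = T/(0.85 f'_c b_f) = 2284800/(0.85 × 33.2 × 640) = 126.51 mm.
a = 126.51 > h_f = 95 mm: the block extends into the web. Split into flange-overhang and web parts.
C_f = 0.85 f'_c (b_f − b_w) h_f = 0.85 × 33.2 × (640 − 265) × 95 = 1005338 N.
Remaining web compression depth: a_w = (T − C_f)/(0.85 f'_c b_w) = (2284800 − 1005338)/(0.85 × 33.2 × 265) = 171.09 mm.
M_n = C_f(d − h_f/2) + (T − C_f)(d − a_w/2) = 1005338 × (630 − 47.5) + 1279462 × (630 − 85.545) = 585.61 + 696.61 = 1282.22 × 10⁶ N·mm.
M_n = 1282.22 kN·m.

M_n ≈ 1280 kN·m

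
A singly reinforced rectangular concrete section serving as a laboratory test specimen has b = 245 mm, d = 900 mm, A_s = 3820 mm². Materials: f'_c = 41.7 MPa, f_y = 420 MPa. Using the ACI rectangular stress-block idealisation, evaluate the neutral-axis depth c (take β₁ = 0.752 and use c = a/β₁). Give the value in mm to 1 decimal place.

T = A_s f_y = 3820 × 420 = 1604400 N = 1604.4 kN.
Setting C = 0.85 f'_c a b equal to T: a = 1604400/(0.85 × 41.7 × 245) = 184.753 mm.
With β₁ = 0.752, c = a/β₁ = 184.753/0.752 = 245.7 mm.

c ≈ 245.7 mm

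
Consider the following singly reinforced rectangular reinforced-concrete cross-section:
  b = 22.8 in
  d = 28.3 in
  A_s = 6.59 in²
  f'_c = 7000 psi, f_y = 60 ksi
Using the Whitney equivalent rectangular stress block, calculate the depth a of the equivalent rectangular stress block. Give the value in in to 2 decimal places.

T = A_s f_y = 6.59 × 60 = 395.4 kips.
a = T/(0.85 f'_c b) = 395.4/(0.85 × 7 × 22.8) = 2.91 in.

a ≈ 2.91 in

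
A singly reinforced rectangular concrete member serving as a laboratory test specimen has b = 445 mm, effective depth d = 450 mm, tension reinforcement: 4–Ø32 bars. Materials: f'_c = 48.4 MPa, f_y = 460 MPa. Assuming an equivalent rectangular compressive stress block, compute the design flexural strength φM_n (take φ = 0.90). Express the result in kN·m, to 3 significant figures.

A_s = 4 × 804 = 3216 mm².
T = A_s f_y = 3216 × 460 = 1479360 N = 1479.36 kN.
From C = T: a = T/(0.85 f'_c b) = 1479360/(0.85 × 48.4 × 445) = 80.81 mm.
M_n = T(d − a/2) = 1479.36 kN × (450 − 40.405) mm = 605.94 kN·m.
φM_n = 0.90 × 605.94 = 545.35 kN·m.

φM_n ≈ 545 kN·m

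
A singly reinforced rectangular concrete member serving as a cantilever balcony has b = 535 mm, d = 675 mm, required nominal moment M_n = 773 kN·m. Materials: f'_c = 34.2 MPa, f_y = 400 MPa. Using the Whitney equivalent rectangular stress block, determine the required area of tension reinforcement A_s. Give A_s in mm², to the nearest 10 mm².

With M_n = 0.85 f'_c a b (d − a/2), solve the quadratic for a:
a = d − √(d² − 2M_n/(0.85 f'_c b)) = 675 − √(675² − 2 × 773×10⁶/(0.85 × 34.2 × 535)) = 78.16 mm.
A_s = 0.85 f'_c a b / f_y = 0.85 × 34.2 × 78.16 × 535 / 400 = 3038.9 mm².

A_s ≈ 3040 mm²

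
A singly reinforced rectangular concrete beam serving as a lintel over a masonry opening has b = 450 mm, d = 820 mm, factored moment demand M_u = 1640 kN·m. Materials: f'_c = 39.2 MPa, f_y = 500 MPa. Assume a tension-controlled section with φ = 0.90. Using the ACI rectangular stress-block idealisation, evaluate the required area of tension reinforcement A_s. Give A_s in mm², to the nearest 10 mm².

M_n = M_u/φ = 1640/0.90 = 1822.22 kN·m.
With M_n = 0.85 f'_c a b (d − a/2), solve the quadratic for a:
a = d − √(d² − 2M_n/(0.85 f'_c b)) = 820 − √(820² − 2 × 1822.22×10⁶/(0.85 × 39.2 × 450)) = 164.76 mm.
A_s = 0.85 f'_c a b / f_y = 0.85 × 39.2 × 164.76 × 450 / 500 = 4940.8 mm².

A_s ≈ 4940 mm²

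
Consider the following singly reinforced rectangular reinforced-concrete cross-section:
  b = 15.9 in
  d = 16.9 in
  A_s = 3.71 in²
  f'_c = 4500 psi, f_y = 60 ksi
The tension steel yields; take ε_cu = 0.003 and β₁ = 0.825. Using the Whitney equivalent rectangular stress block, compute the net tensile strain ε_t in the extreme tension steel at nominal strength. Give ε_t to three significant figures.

a = A_s f_y/(0.85 f'_c b) = 3.660 in.
β₁ = 0.825, so c = a/β₁ = 3.660/0.825 = 4.436 in.
From the linear strain diagram with ε_cu = 0.003: ε_t = 0.003 (d − c)/c = 0.003 × (16.9 − 4.436)/4.436 = 0.00843.
Since ε_t ≥ 0.005, the section is tension-controlled.

ε_t ≈ 0.00843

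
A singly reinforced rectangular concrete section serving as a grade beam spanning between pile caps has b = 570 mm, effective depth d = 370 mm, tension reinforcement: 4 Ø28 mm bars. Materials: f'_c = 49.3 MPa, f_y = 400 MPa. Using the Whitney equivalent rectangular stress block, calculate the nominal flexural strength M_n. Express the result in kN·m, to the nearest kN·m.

M_n ≈ 344 kN·m

A_s = 4 × 616 = 2464 mm².
T = A_s f_y = 2464 × 400 = 985600 N = 985.6 kN.
From C = T: a = T/(0.85 f'_c b) = 985600/(0.85 × 49.3 × 570) = 41.26 mm.
M_n = T(d − a/2) = 985.6 kN × (370 − 20.63) mm = 344.34 kN·m.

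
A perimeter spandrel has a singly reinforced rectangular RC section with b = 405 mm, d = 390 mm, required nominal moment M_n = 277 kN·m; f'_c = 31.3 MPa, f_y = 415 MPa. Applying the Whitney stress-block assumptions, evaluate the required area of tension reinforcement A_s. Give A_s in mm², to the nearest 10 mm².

A_s ≈ 1890 mm²

With M_n = 0.85 f'_c a b (d − a/2), solve the quadratic for a:
a = d − √(d² − 2M_n/(0.85 f'_c b)) = 390 − √(390² − 2 × 277×10⁶/(0.85 × 31.3 × 405)) = 72.69 mm.
A_s = 0.85 f'_c a b / f_y = 0.85 × 31.3 × 72.69 × 405 / 415 = 1887.3 mm².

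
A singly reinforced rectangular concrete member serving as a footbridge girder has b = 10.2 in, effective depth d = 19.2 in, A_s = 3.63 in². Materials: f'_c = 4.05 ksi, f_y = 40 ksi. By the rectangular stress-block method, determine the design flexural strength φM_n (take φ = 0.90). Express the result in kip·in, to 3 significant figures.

T = A_s f_y = 3.63 × 40 = 145.2 kips.
a = T/(0.85 f'_c b) = 145.2/(0.85 × 4.05 × 10.2) = 4.135 in.
M_n = T(d − a/2) = 145.2 × (19.2 − 2.0675) = 2487.6 kip·in.
φM_n = 0.90 × 2487.6 = 2238.8 kip·in.

φM_n ≈ 2240 kip·in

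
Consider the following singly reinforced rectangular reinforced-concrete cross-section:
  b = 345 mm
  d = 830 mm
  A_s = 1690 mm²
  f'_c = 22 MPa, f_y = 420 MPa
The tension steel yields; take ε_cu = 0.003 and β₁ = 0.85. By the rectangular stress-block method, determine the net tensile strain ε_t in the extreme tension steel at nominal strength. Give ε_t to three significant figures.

ε_t ≈ 0.0162

a = A_s f_y/(0.85 f'_c b) = 110.02 mm.
β₁ = 0.85, so c = a/β₁ = 110.02/0.85 = 129.44 mm.
From the linear strain diagram with ε_cu = 0.003: ε_t = 0.003 (d − c)/c = 0.003 × (830 − 129.44)/129.44 = 0.0162.
Since ε_t ≥ 0.005, the section is tension-controlled.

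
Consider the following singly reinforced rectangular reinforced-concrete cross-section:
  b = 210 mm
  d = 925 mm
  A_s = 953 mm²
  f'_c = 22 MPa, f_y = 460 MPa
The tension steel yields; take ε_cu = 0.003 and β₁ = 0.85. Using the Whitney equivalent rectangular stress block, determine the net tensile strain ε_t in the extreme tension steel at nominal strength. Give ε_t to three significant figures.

a = A_s f_y/(0.85 f'_c b) = 111.63 mm.
β₁ = 0.85, so c = a/β₁ = 111.63/0.85 = 131.33 mm.
From the linear strain diagram with ε_cu = 0.003: ε_t = 0.003 (d − c)/c = 0.003 × (925 − 131.33)/131.33 = 0.0181.
Since ε_t ≥ 0.005, the section is tension-controlled.

ε_t ≈ 0.0181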